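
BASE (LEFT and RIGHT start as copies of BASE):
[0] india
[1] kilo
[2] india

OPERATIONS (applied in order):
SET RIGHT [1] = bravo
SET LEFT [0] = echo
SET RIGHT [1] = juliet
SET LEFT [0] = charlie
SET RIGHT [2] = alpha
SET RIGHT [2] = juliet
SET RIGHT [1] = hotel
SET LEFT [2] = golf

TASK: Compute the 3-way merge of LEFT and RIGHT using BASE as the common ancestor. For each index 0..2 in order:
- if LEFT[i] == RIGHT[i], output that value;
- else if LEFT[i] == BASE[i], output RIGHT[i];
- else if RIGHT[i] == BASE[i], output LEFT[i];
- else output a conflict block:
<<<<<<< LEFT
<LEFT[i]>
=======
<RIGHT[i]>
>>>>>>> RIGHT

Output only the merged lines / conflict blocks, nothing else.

Final LEFT:  [charlie, kilo, golf]
Final RIGHT: [india, hotel, juliet]
i=0: L=charlie, R=india=BASE -> take LEFT -> charlie
i=1: L=kilo=BASE, R=hotel -> take RIGHT -> hotel
i=2: BASE=india L=golf R=juliet all differ -> CONFLICT

Answer: charlie
hotel
<<<<<<< LEFT
golf
=======
juliet
>>>>>>> RIGHT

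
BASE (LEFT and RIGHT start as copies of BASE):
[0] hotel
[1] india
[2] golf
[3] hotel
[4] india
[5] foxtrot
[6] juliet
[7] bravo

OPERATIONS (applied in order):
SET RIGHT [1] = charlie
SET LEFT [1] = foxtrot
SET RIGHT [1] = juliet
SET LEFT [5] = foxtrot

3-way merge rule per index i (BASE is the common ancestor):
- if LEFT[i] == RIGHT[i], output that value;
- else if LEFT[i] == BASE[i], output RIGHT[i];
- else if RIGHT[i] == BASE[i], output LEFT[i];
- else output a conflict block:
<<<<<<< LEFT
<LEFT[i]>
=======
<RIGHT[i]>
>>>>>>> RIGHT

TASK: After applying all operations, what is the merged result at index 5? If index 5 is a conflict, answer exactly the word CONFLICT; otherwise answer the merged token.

Final LEFT:  [hotel, foxtrot, golf, hotel, india, foxtrot, juliet, bravo]
Final RIGHT: [hotel, juliet, golf, hotel, india, foxtrot, juliet, bravo]
i=0: L=hotel R=hotel -> agree -> hotel
i=1: BASE=india L=foxtrot R=juliet all differ -> CONFLICT
i=2: L=golf R=golf -> agree -> golf
i=3: L=hotel R=hotel -> agree -> hotel
i=4: L=india R=india -> agree -> india
i=5: L=foxtrot R=foxtrot -> agree -> foxtrot
i=6: L=juliet R=juliet -> agree -> juliet
i=7: L=bravo R=bravo -> agree -> bravo
Index 5 -> foxtrot

Answer: foxtrot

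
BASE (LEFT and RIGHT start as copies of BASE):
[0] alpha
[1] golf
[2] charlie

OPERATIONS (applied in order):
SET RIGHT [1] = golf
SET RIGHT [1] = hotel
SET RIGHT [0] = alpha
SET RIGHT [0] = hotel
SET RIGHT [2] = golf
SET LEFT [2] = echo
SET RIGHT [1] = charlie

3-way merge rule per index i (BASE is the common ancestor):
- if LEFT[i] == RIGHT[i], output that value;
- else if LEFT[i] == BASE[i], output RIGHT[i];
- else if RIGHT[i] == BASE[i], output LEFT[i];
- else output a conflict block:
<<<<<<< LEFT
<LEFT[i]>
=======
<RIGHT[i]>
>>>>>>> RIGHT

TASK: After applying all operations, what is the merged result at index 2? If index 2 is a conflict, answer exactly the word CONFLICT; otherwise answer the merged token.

Answer: CONFLICT

Derivation:
Final LEFT:  [alpha, golf, echo]
Final RIGHT: [hotel, charlie, golf]
i=0: L=alpha=BASE, R=hotel -> take RIGHT -> hotel
i=1: L=golf=BASE, R=charlie -> take RIGHT -> charlie
i=2: BASE=charlie L=echo R=golf all differ -> CONFLICT
Index 2 -> CONFLICT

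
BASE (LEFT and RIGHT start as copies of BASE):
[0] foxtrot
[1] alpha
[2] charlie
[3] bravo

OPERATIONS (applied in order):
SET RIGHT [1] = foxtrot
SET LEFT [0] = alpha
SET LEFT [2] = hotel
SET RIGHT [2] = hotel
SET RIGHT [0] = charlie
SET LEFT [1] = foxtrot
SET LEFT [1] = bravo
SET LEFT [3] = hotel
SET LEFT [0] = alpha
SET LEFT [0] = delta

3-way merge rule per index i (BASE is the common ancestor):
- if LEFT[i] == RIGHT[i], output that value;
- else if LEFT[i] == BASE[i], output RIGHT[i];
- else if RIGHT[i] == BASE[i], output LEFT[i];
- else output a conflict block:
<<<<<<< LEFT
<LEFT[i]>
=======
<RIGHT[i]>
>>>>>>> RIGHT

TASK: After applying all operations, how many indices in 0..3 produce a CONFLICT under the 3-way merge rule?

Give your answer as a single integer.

Answer: 2

Derivation:
Final LEFT:  [delta, bravo, hotel, hotel]
Final RIGHT: [charlie, foxtrot, hotel, bravo]
i=0: BASE=foxtrot L=delta R=charlie all differ -> CONFLICT
i=1: BASE=alpha L=bravo R=foxtrot all differ -> CONFLICT
i=2: L=hotel R=hotel -> agree -> hotel
i=3: L=hotel, R=bravo=BASE -> take LEFT -> hotel
Conflict count: 2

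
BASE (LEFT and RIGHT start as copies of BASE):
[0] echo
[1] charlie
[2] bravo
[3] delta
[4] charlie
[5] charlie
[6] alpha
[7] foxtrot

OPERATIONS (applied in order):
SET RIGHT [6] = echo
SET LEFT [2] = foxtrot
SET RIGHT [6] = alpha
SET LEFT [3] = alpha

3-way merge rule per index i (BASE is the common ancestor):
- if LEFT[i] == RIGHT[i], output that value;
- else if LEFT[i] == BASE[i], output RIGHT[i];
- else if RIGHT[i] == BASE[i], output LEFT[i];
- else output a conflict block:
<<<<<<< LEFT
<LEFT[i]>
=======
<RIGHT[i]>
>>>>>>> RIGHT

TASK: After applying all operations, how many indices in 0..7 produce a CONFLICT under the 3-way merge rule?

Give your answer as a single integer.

Final LEFT:  [echo, charlie, foxtrot, alpha, charlie, charlie, alpha, foxtrot]
Final RIGHT: [echo, charlie, bravo, delta, charlie, charlie, alpha, foxtrot]
i=0: L=echo R=echo -> agree -> echo
i=1: L=charlie R=charlie -> agree -> charlie
i=2: L=foxtrot, R=bravo=BASE -> take LEFT -> foxtrot
i=3: L=alpha, R=delta=BASE -> take LEFT -> alpha
i=4: L=charlie R=charlie -> agree -> charlie
i=5: L=charlie R=charlie -> agree -> charlie
i=6: L=alpha R=alpha -> agree -> alpha
i=7: L=foxtrot R=foxtrot -> agree -> foxtrot
Conflict count: 0

Answer: 0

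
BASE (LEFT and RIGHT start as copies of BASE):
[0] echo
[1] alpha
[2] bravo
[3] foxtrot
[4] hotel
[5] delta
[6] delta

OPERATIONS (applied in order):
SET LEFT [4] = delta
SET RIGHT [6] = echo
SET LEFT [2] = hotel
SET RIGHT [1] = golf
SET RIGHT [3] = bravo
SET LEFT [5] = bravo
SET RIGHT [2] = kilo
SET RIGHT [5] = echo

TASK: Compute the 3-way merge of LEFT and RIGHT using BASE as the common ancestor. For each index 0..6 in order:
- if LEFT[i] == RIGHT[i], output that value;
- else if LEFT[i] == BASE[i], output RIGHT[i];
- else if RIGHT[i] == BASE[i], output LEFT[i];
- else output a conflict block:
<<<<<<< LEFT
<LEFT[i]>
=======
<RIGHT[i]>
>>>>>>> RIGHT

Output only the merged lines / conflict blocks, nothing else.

Answer: echo
golf
<<<<<<< LEFT
hotel
=======
kilo
>>>>>>> RIGHT
bravo
delta
<<<<<<< LEFT
bravo
=======
echo
>>>>>>> RIGHT
echo

Derivation:
Final LEFT:  [echo, alpha, hotel, foxtrot, delta, bravo, delta]
Final RIGHT: [echo, golf, kilo, bravo, hotel, echo, echo]
i=0: L=echo R=echo -> agree -> echo
i=1: L=alpha=BASE, R=golf -> take RIGHT -> golf
i=2: BASE=bravo L=hotel R=kilo all differ -> CONFLICT
i=3: L=foxtrot=BASE, R=bravo -> take RIGHT -> bravo
i=4: L=delta, R=hotel=BASE -> take LEFT -> delta
i=5: BASE=delta L=bravo R=echo all differ -> CONFLICT
i=6: L=delta=BASE, R=echo -> take RIGHT -> echo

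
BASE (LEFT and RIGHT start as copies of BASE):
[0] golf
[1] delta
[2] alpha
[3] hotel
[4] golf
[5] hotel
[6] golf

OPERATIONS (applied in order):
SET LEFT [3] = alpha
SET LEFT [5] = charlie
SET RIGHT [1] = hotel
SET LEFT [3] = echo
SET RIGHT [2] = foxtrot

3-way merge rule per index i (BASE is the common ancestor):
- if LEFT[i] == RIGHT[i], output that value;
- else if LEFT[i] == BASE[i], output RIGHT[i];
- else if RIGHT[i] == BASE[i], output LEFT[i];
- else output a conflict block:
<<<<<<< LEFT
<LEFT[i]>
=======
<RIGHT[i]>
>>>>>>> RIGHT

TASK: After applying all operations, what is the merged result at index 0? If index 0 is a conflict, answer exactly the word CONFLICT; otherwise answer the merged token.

Answer: golf

Derivation:
Final LEFT:  [golf, delta, alpha, echo, golf, charlie, golf]
Final RIGHT: [golf, hotel, foxtrot, hotel, golf, hotel, golf]
i=0: L=golf R=golf -> agree -> golf
i=1: L=delta=BASE, R=hotel -> take RIGHT -> hotel
i=2: L=alpha=BASE, R=foxtrot -> take RIGHT -> foxtrot
i=3: L=echo, R=hotel=BASE -> take LEFT -> echo
i=4: L=golf R=golf -> agree -> golf
i=5: L=charlie, R=hotel=BASE -> take LEFT -> charlie
i=6: L=golf R=golf -> agree -> golf
Index 0 -> golf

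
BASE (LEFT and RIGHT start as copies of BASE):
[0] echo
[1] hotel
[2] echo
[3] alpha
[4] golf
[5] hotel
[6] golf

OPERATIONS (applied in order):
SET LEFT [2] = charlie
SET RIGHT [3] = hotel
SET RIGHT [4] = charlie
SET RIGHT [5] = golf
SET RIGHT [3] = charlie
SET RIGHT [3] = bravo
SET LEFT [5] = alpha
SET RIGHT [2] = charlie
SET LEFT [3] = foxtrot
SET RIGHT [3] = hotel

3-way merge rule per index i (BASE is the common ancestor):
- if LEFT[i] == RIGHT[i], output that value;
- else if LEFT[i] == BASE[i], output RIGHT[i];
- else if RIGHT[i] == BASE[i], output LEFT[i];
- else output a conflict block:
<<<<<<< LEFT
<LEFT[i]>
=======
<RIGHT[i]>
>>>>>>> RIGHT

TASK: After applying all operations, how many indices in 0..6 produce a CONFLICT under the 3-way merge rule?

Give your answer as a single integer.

Final LEFT:  [echo, hotel, charlie, foxtrot, golf, alpha, golf]
Final RIGHT: [echo, hotel, charlie, hotel, charlie, golf, golf]
i=0: L=echo R=echo -> agree -> echo
i=1: L=hotel R=hotel -> agree -> hotel
i=2: L=charlie R=charlie -> agree -> charlie
i=3: BASE=alpha L=foxtrot R=hotel all differ -> CONFLICT
i=4: L=golf=BASE, R=charlie -> take RIGHT -> charlie
i=5: BASE=hotel L=alpha R=golf all differ -> CONFLICT
i=6: L=golf R=golf -> agree -> golf
Conflict count: 2

Answer: 2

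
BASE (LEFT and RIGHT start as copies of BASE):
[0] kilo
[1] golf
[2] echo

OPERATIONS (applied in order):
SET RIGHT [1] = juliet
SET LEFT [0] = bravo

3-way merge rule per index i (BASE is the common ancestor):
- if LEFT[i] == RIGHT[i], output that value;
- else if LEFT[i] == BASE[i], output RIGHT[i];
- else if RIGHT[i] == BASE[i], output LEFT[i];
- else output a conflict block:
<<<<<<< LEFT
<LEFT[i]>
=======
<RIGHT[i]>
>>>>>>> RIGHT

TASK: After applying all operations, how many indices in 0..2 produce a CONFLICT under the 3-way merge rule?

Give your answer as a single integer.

Answer: 0

Derivation:
Final LEFT:  [bravo, golf, echo]
Final RIGHT: [kilo, juliet, echo]
i=0: L=bravo, R=kilo=BASE -> take LEFT -> bravo
i=1: L=golf=BASE, R=juliet -> take RIGHT -> juliet
i=2: L=echo R=echo -> agree -> echo
Conflict count: 0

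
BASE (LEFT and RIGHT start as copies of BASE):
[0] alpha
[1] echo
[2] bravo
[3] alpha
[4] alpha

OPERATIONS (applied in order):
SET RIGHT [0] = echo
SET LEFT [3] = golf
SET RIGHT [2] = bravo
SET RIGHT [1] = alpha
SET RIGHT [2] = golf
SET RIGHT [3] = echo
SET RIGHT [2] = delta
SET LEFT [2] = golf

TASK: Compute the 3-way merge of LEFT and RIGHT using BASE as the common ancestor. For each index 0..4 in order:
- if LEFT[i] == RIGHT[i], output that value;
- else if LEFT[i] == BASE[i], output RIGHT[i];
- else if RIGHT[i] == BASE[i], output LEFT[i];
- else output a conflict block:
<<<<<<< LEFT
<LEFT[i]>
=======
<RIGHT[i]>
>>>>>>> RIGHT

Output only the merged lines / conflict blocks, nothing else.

Answer: echo
alpha
<<<<<<< LEFT
golf
=======
delta
>>>>>>> RIGHT
<<<<<<< LEFT
golf
=======
echo
>>>>>>> RIGHT
alpha

Derivation:
Final LEFT:  [alpha, echo, golf, golf, alpha]
Final RIGHT: [echo, alpha, delta, echo, alpha]
i=0: L=alpha=BASE, R=echo -> take RIGHT -> echo
i=1: L=echo=BASE, R=alpha -> take RIGHT -> alpha
i=2: BASE=bravo L=golf R=delta all differ -> CONFLICT
i=3: BASE=alpha L=golf R=echo all differ -> CONFLICT
i=4: L=alpha R=alpha -> agree -> alpha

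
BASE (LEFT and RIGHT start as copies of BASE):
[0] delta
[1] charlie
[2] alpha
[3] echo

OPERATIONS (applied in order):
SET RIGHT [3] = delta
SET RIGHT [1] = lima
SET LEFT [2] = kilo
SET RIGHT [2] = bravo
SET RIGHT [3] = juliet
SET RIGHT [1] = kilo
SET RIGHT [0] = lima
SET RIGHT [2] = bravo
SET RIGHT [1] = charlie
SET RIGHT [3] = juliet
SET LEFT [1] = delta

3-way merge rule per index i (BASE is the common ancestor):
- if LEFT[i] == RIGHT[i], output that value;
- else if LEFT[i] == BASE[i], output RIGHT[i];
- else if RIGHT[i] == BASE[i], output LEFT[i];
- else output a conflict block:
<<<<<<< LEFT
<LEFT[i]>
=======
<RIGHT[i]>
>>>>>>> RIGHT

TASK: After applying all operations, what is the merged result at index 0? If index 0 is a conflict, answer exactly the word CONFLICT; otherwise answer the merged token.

Answer: lima

Derivation:
Final LEFT:  [delta, delta, kilo, echo]
Final RIGHT: [lima, charlie, bravo, juliet]
i=0: L=delta=BASE, R=lima -> take RIGHT -> lima
i=1: L=delta, R=charlie=BASE -> take LEFT -> delta
i=2: BASE=alpha L=kilo R=bravo all differ -> CONFLICT
i=3: L=echo=BASE, R=juliet -> take RIGHT -> juliet
Index 0 -> lima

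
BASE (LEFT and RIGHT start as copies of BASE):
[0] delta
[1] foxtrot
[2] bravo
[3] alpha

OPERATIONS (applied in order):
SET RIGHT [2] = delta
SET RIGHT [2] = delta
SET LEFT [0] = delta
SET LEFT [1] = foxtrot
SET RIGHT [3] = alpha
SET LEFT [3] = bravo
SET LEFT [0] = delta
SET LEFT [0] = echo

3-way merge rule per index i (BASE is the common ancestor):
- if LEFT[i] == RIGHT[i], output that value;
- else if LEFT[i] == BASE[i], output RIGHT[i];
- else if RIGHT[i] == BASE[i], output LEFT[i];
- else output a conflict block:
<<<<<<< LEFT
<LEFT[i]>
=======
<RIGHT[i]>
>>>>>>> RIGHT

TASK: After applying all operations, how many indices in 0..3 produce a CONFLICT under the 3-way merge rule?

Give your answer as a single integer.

Final LEFT:  [echo, foxtrot, bravo, bravo]
Final RIGHT: [delta, foxtrot, delta, alpha]
i=0: L=echo, R=delta=BASE -> take LEFT -> echo
i=1: L=foxtrot R=foxtrot -> agree -> foxtrot
i=2: L=bravo=BASE, R=delta -> take RIGHT -> delta
i=3: L=bravo, R=alpha=BASE -> take LEFT -> bravo
Conflict count: 0

Answer: 0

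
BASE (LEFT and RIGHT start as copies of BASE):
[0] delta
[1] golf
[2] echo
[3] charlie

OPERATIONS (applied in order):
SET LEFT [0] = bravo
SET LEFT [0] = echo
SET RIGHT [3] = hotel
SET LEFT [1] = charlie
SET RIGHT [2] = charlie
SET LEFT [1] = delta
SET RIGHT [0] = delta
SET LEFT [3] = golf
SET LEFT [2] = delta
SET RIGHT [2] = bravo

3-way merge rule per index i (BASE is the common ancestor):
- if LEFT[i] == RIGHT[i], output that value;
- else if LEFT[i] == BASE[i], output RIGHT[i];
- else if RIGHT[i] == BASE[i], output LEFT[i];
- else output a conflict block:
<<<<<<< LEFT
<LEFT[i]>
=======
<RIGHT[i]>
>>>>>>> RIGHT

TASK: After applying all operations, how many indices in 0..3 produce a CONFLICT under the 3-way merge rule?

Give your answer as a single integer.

Answer: 2

Derivation:
Final LEFT:  [echo, delta, delta, golf]
Final RIGHT: [delta, golf, bravo, hotel]
i=0: L=echo, R=delta=BASE -> take LEFT -> echo
i=1: L=delta, R=golf=BASE -> take LEFT -> delta
i=2: BASE=echo L=delta R=bravo all differ -> CONFLICT
i=3: BASE=charlie L=golf R=hotel all differ -> CONFLICT
Conflict count: 2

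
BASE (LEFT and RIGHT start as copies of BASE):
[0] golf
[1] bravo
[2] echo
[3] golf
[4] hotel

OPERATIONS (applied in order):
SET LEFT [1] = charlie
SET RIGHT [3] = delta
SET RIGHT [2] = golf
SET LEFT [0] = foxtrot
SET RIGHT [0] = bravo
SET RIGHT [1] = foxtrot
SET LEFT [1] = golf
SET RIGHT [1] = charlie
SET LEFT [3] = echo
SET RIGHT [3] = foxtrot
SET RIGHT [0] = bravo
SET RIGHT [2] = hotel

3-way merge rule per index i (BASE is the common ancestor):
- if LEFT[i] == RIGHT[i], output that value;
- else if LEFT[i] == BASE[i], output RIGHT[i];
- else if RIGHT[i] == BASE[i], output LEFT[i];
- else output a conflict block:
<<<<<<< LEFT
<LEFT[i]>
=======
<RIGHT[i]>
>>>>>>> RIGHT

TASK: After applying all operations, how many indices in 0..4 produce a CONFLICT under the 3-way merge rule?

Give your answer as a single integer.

Final LEFT:  [foxtrot, golf, echo, echo, hotel]
Final RIGHT: [bravo, charlie, hotel, foxtrot, hotel]
i=0: BASE=golf L=foxtrot R=bravo all differ -> CONFLICT
i=1: BASE=bravo L=golf R=charlie all differ -> CONFLICT
i=2: L=echo=BASE, R=hotel -> take RIGHT -> hotel
i=3: BASE=golf L=echo R=foxtrot all differ -> CONFLICT
i=4: L=hotel R=hotel -> agree -> hotel
Conflict count: 3

Answer: 3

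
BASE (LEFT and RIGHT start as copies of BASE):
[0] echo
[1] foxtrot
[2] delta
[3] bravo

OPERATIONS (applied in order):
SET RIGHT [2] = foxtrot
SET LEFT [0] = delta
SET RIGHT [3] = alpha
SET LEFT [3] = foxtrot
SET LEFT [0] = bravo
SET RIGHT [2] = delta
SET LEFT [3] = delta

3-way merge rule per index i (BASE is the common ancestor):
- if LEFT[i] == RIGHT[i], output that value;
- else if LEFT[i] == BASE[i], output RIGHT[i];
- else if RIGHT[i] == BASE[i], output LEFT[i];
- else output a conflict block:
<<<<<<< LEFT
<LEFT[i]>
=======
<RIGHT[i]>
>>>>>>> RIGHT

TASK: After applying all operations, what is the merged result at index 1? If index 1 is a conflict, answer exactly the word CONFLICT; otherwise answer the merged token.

Final LEFT:  [bravo, foxtrot, delta, delta]
Final RIGHT: [echo, foxtrot, delta, alpha]
i=0: L=bravo, R=echo=BASE -> take LEFT -> bravo
i=1: L=foxtrot R=foxtrot -> agree -> foxtrot
i=2: L=delta R=delta -> agree -> delta
i=3: BASE=bravo L=delta R=alpha all differ -> CONFLICT
Index 1 -> foxtrot

Answer: foxtrot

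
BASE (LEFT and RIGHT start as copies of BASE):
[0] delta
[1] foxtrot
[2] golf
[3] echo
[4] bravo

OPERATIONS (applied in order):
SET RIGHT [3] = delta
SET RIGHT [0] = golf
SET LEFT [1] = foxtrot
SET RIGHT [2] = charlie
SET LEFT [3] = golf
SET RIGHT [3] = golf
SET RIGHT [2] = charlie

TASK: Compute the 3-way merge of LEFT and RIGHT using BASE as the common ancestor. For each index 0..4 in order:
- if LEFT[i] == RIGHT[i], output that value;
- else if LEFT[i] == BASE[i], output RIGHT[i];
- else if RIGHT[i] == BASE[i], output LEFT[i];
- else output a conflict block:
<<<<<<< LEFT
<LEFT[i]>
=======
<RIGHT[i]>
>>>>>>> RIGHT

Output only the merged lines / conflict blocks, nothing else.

Answer: golf
foxtrot
charlie
golf
bravo

Derivation:
Final LEFT:  [delta, foxtrot, golf, golf, bravo]
Final RIGHT: [golf, foxtrot, charlie, golf, bravo]
i=0: L=delta=BASE, R=golf -> take RIGHT -> golf
i=1: L=foxtrot R=foxtrot -> agree -> foxtrot
i=2: L=golf=BASE, R=charlie -> take RIGHT -> charlie
i=3: L=golf R=golf -> agree -> golf
i=4: L=bravo R=bravo -> agree -> bravo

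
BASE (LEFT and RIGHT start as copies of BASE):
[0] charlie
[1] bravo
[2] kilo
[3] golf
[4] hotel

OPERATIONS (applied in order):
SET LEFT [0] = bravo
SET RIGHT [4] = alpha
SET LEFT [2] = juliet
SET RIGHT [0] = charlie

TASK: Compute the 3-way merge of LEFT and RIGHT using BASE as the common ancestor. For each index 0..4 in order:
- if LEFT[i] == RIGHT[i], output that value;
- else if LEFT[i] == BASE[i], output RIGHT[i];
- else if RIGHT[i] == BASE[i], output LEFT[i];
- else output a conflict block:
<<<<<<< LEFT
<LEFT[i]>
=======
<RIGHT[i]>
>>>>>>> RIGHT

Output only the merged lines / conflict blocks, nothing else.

Answer: bravo
bravo
juliet
golf
alpha

Derivation:
Final LEFT:  [bravo, bravo, juliet, golf, hotel]
Final RIGHT: [charlie, bravo, kilo, golf, alpha]
i=0: L=bravo, R=charlie=BASE -> take LEFT -> bravo
i=1: L=bravo R=bravo -> agree -> bravo
i=2: L=juliet, R=kilo=BASE -> take LEFT -> juliet
i=3: L=golf R=golf -> agree -> golf
i=4: L=hotel=BASE, R=alpha -> take RIGHT -> alpha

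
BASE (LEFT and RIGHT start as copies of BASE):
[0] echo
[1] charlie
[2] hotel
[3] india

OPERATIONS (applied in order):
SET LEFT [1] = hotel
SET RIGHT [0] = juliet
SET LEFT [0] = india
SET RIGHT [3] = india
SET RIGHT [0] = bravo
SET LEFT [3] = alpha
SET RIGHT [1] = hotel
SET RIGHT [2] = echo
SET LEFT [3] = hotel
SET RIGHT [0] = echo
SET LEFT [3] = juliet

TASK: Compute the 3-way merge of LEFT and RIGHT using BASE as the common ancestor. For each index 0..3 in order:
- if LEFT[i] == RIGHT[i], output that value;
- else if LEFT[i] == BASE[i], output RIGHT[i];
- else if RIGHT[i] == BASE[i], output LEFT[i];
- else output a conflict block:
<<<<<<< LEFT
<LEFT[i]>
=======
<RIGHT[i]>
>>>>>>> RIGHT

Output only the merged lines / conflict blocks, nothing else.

Answer: india
hotel
echo
juliet

Derivation:
Final LEFT:  [india, hotel, hotel, juliet]
Final RIGHT: [echo, hotel, echo, india]
i=0: L=india, R=echo=BASE -> take LEFT -> india
i=1: L=hotel R=hotel -> agree -> hotel
i=2: L=hotel=BASE, R=echo -> take RIGHT -> echo
i=3: L=juliet, R=india=BASE -> take LEFT -> juliet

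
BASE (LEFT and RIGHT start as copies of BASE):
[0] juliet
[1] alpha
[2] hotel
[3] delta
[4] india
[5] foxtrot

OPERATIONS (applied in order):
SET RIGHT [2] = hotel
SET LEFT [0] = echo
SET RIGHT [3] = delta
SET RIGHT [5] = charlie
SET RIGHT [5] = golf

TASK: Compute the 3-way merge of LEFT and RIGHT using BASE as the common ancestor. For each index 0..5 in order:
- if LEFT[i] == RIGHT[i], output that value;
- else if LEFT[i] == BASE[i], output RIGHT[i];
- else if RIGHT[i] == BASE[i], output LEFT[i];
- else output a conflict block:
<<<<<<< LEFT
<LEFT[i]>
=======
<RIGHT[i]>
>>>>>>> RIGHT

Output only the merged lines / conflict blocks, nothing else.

Final LEFT:  [echo, alpha, hotel, delta, india, foxtrot]
Final RIGHT: [juliet, alpha, hotel, delta, india, golf]
i=0: L=echo, R=juliet=BASE -> take LEFT -> echo
i=1: L=alpha R=alpha -> agree -> alpha
i=2: L=hotel R=hotel -> agree -> hotel
i=3: L=delta R=delta -> agree -> delta
i=4: L=india R=india -> agree -> india
i=5: L=foxtrot=BASE, R=golf -> take RIGHT -> golf

Answer: echo
alpha
hotel
delta
india
golf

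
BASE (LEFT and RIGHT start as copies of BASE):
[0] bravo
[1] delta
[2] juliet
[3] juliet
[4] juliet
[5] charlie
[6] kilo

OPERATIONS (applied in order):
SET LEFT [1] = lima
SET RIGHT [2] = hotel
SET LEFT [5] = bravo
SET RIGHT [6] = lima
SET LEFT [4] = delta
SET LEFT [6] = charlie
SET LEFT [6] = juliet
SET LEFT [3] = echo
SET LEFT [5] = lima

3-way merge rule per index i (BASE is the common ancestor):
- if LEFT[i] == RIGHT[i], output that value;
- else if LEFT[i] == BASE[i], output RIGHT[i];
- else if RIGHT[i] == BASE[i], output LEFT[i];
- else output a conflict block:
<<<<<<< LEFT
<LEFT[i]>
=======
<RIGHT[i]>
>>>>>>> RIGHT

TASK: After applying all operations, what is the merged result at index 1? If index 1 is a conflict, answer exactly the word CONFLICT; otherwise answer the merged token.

Final LEFT:  [bravo, lima, juliet, echo, delta, lima, juliet]
Final RIGHT: [bravo, delta, hotel, juliet, juliet, charlie, lima]
i=0: L=bravo R=bravo -> agree -> bravo
i=1: L=lima, R=delta=BASE -> take LEFT -> lima
i=2: L=juliet=BASE, R=hotel -> take RIGHT -> hotel
i=3: L=echo, R=juliet=BASE -> take LEFT -> echo
i=4: L=delta, R=juliet=BASE -> take LEFT -> delta
i=5: L=lima, R=charlie=BASE -> take LEFT -> lima
i=6: BASE=kilo L=juliet R=lima all differ -> CONFLICT
Index 1 -> lima

Answer: lima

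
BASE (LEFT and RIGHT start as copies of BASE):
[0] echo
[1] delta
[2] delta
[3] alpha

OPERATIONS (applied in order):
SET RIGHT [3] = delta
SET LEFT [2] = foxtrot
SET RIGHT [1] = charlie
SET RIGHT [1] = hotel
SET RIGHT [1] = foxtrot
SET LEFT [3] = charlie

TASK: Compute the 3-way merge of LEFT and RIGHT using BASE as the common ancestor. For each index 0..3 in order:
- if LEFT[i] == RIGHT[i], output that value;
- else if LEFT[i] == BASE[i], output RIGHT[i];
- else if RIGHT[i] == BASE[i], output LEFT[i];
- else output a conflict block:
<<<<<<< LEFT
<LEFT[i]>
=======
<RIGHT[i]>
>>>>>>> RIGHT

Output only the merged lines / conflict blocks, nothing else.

Final LEFT:  [echo, delta, foxtrot, charlie]
Final RIGHT: [echo, foxtrot, delta, delta]
i=0: L=echo R=echo -> agree -> echo
i=1: L=delta=BASE, R=foxtrot -> take RIGHT -> foxtrot
i=2: L=foxtrot, R=delta=BASE -> take LEFT -> foxtrot
i=3: BASE=alpha L=charlie R=delta all differ -> CONFLICT

Answer: echo
foxtrot
foxtrot
<<<<<<< LEFT
charlie
=======
delta
>>>>>>> RIGHT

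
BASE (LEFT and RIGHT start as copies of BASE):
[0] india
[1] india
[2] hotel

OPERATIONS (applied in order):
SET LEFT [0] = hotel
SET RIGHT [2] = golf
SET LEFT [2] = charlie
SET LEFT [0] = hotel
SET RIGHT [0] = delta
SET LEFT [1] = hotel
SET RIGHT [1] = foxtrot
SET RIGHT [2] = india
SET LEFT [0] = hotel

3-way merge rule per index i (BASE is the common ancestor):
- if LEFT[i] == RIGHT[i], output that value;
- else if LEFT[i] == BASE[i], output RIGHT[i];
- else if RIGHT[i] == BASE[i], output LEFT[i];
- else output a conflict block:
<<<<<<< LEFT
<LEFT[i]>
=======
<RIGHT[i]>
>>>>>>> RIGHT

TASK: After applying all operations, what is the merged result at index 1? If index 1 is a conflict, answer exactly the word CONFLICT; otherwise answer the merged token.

Final LEFT:  [hotel, hotel, charlie]
Final RIGHT: [delta, foxtrot, india]
i=0: BASE=india L=hotel R=delta all differ -> CONFLICT
i=1: BASE=india L=hotel R=foxtrot all differ -> CONFLICT
i=2: BASE=hotel L=charlie R=india all differ -> CONFLICT
Index 1 -> CONFLICT

Answer: CONFLICT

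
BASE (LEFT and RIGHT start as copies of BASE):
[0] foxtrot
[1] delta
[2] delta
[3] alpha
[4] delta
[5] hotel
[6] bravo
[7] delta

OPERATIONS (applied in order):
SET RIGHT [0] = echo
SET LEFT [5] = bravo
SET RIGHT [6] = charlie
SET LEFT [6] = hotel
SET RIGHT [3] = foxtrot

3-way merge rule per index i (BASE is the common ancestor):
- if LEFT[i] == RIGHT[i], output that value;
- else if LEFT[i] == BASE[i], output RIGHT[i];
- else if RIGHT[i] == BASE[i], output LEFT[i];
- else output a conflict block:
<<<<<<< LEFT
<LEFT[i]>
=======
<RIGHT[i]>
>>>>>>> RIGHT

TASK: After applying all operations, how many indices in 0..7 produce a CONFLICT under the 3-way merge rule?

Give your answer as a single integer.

Final LEFT:  [foxtrot, delta, delta, alpha, delta, bravo, hotel, delta]
Final RIGHT: [echo, delta, delta, foxtrot, delta, hotel, charlie, delta]
i=0: L=foxtrot=BASE, R=echo -> take RIGHT -> echo
i=1: L=delta R=delta -> agree -> delta
i=2: L=delta R=delta -> agree -> delta
i=3: L=alpha=BASE, R=foxtrot -> take RIGHT -> foxtrot
i=4: L=delta R=delta -> agree -> delta
i=5: L=bravo, R=hotel=BASE -> take LEFT -> bravo
i=6: BASE=bravo L=hotel R=charlie all differ -> CONFLICT
i=7: L=delta R=delta -> agree -> delta
Conflict count: 1

Answer: 1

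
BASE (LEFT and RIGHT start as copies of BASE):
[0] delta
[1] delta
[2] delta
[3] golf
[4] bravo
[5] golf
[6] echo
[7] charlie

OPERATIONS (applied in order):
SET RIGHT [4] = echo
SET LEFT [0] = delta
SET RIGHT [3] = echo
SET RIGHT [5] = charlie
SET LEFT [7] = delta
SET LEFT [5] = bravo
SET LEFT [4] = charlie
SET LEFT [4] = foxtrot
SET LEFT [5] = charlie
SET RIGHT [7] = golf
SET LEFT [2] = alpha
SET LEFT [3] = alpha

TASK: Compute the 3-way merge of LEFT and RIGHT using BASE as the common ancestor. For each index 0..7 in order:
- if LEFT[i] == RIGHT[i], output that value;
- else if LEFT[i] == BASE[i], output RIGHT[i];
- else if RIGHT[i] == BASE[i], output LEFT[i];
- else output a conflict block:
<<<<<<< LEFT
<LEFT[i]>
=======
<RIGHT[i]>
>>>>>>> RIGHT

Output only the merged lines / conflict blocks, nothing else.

Answer: delta
delta
alpha
<<<<<<< LEFT
alpha
=======
echo
>>>>>>> RIGHT
<<<<<<< LEFT
foxtrot
=======
echo
>>>>>>> RIGHT
charlie
echo
<<<<<<< LEFT
delta
=======
golf
>>>>>>> RIGHT

Derivation:
Final LEFT:  [delta, delta, alpha, alpha, foxtrot, charlie, echo, delta]
Final RIGHT: [delta, delta, delta, echo, echo, charlie, echo, golf]
i=0: L=delta R=delta -> agree -> delta
i=1: L=delta R=delta -> agree -> delta
i=2: L=alpha, R=delta=BASE -> take LEFT -> alpha
i=3: BASE=golf L=alpha R=echo all differ -> CONFLICT
i=4: BASE=bravo L=foxtrot R=echo all differ -> CONFLICT
i=5: L=charlie R=charlie -> agree -> charlie
i=6: L=echo R=echo -> agree -> echo
i=7: BASE=charlie L=delta R=golf all differ -> CONFLICT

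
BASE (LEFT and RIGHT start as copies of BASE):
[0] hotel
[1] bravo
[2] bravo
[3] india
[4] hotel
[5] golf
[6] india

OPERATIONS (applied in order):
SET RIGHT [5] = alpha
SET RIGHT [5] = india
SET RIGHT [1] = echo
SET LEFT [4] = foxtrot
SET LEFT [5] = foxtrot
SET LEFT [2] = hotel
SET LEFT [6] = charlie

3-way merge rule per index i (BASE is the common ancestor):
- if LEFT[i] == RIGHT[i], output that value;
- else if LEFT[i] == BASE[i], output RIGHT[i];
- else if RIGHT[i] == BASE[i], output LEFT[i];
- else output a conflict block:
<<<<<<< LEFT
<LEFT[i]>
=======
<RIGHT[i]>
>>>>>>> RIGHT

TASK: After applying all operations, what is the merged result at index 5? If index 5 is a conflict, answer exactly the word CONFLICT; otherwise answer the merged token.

Answer: CONFLICT

Derivation:
Final LEFT:  [hotel, bravo, hotel, india, foxtrot, foxtrot, charlie]
Final RIGHT: [hotel, echo, bravo, india, hotel, india, india]
i=0: L=hotel R=hotel -> agree -> hotel
i=1: L=bravo=BASE, R=echo -> take RIGHT -> echo
i=2: L=hotel, R=bravo=BASE -> take LEFT -> hotel
i=3: L=india R=india -> agree -> india
i=4: L=foxtrot, R=hotel=BASE -> take LEFT -> foxtrot
i=5: BASE=golf L=foxtrot R=india all differ -> CONFLICT
i=6: L=charlie, R=india=BASE -> take LEFT -> charlie
Index 5 -> CONFLICT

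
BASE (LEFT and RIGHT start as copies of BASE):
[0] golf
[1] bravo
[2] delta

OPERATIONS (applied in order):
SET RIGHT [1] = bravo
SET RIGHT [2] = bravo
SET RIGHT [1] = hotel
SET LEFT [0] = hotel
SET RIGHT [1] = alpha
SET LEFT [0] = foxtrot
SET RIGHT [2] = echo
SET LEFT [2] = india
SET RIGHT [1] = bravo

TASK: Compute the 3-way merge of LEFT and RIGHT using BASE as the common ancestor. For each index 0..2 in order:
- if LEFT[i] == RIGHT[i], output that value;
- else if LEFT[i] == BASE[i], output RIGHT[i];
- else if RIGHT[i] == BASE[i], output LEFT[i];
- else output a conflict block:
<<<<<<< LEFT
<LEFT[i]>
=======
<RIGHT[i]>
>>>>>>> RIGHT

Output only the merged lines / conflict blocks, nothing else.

Final LEFT:  [foxtrot, bravo, india]
Final RIGHT: [golf, bravo, echo]
i=0: L=foxtrot, R=golf=BASE -> take LEFT -> foxtrot
i=1: L=bravo R=bravo -> agree -> bravo
i=2: BASE=delta L=india R=echo all differ -> CONFLICT

Answer: foxtrot
bravo
<<<<<<< LEFT
india
=======
echo
>>>>>>> RIGHT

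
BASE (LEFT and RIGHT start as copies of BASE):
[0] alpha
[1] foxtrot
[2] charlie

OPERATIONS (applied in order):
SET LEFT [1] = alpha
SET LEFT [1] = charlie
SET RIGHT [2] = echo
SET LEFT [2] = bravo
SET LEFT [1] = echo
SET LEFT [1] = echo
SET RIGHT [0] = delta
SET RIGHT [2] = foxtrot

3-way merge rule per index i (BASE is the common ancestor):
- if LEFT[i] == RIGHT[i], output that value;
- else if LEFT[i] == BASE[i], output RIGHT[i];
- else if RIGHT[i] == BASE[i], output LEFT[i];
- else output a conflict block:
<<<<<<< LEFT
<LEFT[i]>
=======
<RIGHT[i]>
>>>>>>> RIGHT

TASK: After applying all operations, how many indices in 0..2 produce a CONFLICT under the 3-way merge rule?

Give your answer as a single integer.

Answer: 1

Derivation:
Final LEFT:  [alpha, echo, bravo]
Final RIGHT: [delta, foxtrot, foxtrot]
i=0: L=alpha=BASE, R=delta -> take RIGHT -> delta
i=1: L=echo, R=foxtrot=BASE -> take LEFT -> echo
i=2: BASE=charlie L=bravo R=foxtrot all differ -> CONFLICT
Conflict count: 1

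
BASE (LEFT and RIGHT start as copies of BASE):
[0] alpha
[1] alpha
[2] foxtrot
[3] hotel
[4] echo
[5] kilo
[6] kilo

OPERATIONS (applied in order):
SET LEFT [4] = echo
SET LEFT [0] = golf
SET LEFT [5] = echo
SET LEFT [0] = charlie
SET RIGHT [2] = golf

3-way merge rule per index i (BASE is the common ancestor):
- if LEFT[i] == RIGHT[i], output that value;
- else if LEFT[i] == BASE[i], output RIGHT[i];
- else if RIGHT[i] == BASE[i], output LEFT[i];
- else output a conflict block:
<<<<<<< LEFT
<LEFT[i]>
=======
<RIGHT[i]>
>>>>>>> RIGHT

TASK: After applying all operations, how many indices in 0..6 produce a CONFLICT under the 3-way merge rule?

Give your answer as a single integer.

Final LEFT:  [charlie, alpha, foxtrot, hotel, echo, echo, kilo]
Final RIGHT: [alpha, alpha, golf, hotel, echo, kilo, kilo]
i=0: L=charlie, R=alpha=BASE -> take LEFT -> charlie
i=1: L=alpha R=alpha -> agree -> alpha
i=2: L=foxtrot=BASE, R=golf -> take RIGHT -> golf
i=3: L=hotel R=hotel -> agree -> hotel
i=4: L=echo R=echo -> agree -> echo
i=5: L=echo, R=kilo=BASE -> take LEFT -> echo
i=6: L=kilo R=kilo -> agree -> kilo
Conflict count: 0

Answer: 0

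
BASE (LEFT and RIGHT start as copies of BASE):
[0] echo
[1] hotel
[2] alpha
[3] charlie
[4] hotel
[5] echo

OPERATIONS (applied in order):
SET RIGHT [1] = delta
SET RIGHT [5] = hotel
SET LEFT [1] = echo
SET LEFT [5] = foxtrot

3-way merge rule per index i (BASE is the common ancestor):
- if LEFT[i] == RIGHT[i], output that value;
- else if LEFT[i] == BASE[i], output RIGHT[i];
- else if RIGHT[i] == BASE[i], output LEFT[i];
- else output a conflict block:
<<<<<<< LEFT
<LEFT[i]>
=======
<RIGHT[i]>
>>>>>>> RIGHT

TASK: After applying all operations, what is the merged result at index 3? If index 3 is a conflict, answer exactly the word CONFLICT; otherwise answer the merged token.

Final LEFT:  [echo, echo, alpha, charlie, hotel, foxtrot]
Final RIGHT: [echo, delta, alpha, charlie, hotel, hotel]
i=0: L=echo R=echo -> agree -> echo
i=1: BASE=hotel L=echo R=delta all differ -> CONFLICT
i=2: L=alpha R=alpha -> agree -> alpha
i=3: L=charlie R=charlie -> agree -> charlie
i=4: L=hotel R=hotel -> agree -> hotel
i=5: BASE=echo L=foxtrot R=hotel all differ -> CONFLICT
Index 3 -> charlie

Answer: charlie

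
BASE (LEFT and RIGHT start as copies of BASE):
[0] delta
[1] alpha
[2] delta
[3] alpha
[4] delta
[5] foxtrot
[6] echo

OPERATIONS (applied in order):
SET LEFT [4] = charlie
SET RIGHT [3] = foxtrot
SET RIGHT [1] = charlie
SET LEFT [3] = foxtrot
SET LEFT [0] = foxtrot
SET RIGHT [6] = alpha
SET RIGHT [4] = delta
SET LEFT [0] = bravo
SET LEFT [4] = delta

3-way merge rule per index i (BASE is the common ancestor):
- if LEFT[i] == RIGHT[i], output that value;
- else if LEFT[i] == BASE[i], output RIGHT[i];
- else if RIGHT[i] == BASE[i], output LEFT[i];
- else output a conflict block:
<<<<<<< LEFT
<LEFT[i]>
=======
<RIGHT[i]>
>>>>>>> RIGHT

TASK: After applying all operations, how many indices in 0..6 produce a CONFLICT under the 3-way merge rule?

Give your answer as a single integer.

Final LEFT:  [bravo, alpha, delta, foxtrot, delta, foxtrot, echo]
Final RIGHT: [delta, charlie, delta, foxtrot, delta, foxtrot, alpha]
i=0: L=bravo, R=delta=BASE -> take LEFT -> bravo
i=1: L=alpha=BASE, R=charlie -> take RIGHT -> charlie
i=2: L=delta R=delta -> agree -> delta
i=3: L=foxtrot R=foxtrot -> agree -> foxtrot
i=4: L=delta R=delta -> agree -> delta
i=5: L=foxtrot R=foxtrot -> agree -> foxtrot
i=6: L=echo=BASE, R=alpha -> take RIGHT -> alpha
Conflict count: 0

Answer: 0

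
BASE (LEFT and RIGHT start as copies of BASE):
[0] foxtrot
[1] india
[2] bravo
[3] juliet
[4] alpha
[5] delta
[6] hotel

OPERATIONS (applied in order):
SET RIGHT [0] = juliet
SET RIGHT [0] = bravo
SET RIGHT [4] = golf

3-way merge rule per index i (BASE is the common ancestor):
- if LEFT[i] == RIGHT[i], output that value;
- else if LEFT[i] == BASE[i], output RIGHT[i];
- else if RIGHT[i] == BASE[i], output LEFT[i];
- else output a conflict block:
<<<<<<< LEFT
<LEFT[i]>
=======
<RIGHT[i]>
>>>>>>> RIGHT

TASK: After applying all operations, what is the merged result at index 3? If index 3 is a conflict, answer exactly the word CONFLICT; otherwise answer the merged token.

Final LEFT:  [foxtrot, india, bravo, juliet, alpha, delta, hotel]
Final RIGHT: [bravo, india, bravo, juliet, golf, delta, hotel]
i=0: L=foxtrot=BASE, R=bravo -> take RIGHT -> bravo
i=1: L=india R=india -> agree -> india
i=2: L=bravo R=bravo -> agree -> bravo
i=3: L=juliet R=juliet -> agree -> juliet
i=4: L=alpha=BASE, R=golf -> take RIGHT -> golf
i=5: L=delta R=delta -> agree -> delta
i=6: L=hotel R=hotel -> agree -> hotel
Index 3 -> juliet

Answer: juliet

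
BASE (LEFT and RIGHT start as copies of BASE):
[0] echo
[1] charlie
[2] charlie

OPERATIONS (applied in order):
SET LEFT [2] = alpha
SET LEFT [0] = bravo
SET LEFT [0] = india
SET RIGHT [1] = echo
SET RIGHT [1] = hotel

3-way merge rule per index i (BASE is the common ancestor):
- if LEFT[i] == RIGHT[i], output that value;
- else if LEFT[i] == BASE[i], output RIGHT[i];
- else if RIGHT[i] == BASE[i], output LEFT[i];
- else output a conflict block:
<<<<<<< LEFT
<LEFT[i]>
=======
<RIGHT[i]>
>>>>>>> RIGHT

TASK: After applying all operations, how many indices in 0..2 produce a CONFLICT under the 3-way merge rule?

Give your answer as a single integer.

Final LEFT:  [india, charlie, alpha]
Final RIGHT: [echo, hotel, charlie]
i=0: L=india, R=echo=BASE -> take LEFT -> india
i=1: L=charlie=BASE, R=hotel -> take RIGHT -> hotel
i=2: L=alpha, R=charlie=BASE -> take LEFT -> alpha
Conflict count: 0

Answer: 0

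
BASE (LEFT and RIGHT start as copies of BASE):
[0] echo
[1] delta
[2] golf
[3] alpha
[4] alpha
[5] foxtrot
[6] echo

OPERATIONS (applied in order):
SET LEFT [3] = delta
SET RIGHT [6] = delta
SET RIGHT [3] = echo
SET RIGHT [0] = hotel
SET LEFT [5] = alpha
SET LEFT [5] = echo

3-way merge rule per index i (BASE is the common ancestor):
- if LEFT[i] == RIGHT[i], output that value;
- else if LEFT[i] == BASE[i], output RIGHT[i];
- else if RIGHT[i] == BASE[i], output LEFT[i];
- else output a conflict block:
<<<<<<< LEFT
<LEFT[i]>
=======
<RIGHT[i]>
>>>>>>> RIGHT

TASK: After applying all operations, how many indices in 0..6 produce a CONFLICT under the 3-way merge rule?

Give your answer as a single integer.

Answer: 1

Derivation:
Final LEFT:  [echo, delta, golf, delta, alpha, echo, echo]
Final RIGHT: [hotel, delta, golf, echo, alpha, foxtrot, delta]
i=0: L=echo=BASE, R=hotel -> take RIGHT -> hotel
i=1: L=delta R=delta -> agree -> delta
i=2: L=golf R=golf -> agree -> golf
i=3: BASE=alpha L=delta R=echo all differ -> CONFLICT
i=4: L=alpha R=alpha -> agree -> alpha
i=5: L=echo, R=foxtrot=BASE -> take LEFT -> echo
i=6: L=echo=BASE, R=delta -> take RIGHT -> delta
Conflict count: 1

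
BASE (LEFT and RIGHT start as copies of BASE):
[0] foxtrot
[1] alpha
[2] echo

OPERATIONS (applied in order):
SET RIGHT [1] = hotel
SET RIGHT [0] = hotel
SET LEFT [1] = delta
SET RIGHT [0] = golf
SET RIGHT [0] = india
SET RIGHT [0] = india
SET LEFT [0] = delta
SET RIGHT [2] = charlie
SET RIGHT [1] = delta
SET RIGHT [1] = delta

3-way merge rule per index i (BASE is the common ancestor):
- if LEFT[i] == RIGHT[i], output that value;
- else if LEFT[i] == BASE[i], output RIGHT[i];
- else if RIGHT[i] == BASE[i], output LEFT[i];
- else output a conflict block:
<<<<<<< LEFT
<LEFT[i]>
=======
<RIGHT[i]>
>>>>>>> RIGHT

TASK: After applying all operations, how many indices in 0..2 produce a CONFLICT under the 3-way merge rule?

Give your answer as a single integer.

Answer: 1

Derivation:
Final LEFT:  [delta, delta, echo]
Final RIGHT: [india, delta, charlie]
i=0: BASE=foxtrot L=delta R=india all differ -> CONFLICT
i=1: L=delta R=delta -> agree -> delta
i=2: L=echo=BASE, R=charlie -> take RIGHT -> charlie
Conflict count: 1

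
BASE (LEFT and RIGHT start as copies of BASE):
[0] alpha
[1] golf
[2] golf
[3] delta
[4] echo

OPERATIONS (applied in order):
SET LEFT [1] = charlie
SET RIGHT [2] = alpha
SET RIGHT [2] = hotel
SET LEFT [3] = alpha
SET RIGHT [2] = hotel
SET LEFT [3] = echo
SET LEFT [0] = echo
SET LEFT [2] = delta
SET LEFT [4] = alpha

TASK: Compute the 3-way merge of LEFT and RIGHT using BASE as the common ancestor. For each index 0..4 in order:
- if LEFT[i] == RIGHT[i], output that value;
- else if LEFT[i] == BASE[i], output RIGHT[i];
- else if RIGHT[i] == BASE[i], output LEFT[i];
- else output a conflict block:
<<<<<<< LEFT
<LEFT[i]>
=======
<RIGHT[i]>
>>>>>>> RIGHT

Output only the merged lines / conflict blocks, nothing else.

Answer: echo
charlie
<<<<<<< LEFT
delta
=======
hotel
>>>>>>> RIGHT
echo
alpha

Derivation:
Final LEFT:  [echo, charlie, delta, echo, alpha]
Final RIGHT: [alpha, golf, hotel, delta, echo]
i=0: L=echo, R=alpha=BASE -> take LEFT -> echo
i=1: L=charlie, R=golf=BASE -> take LEFT -> charlie
i=2: BASE=golf L=delta R=hotel all differ -> CONFLICT
i=3: L=echo, R=delta=BASE -> take LEFT -> echo
i=4: L=alpha, R=echo=BASE -> take LEFT -> alpha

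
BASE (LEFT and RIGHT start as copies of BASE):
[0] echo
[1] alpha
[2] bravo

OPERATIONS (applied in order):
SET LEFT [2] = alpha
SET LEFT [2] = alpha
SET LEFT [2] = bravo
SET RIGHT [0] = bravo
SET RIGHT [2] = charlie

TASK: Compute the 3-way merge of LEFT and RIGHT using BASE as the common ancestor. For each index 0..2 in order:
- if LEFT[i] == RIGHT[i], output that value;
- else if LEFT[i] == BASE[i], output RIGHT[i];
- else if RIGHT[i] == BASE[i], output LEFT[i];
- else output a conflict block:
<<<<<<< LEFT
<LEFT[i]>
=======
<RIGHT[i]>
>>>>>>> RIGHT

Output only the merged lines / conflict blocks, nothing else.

Final LEFT:  [echo, alpha, bravo]
Final RIGHT: [bravo, alpha, charlie]
i=0: L=echo=BASE, R=bravo -> take RIGHT -> bravo
i=1: L=alpha R=alpha -> agree -> alpha
i=2: L=bravo=BASE, R=charlie -> take RIGHT -> charlie

Answer: bravo
alpha
charlie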